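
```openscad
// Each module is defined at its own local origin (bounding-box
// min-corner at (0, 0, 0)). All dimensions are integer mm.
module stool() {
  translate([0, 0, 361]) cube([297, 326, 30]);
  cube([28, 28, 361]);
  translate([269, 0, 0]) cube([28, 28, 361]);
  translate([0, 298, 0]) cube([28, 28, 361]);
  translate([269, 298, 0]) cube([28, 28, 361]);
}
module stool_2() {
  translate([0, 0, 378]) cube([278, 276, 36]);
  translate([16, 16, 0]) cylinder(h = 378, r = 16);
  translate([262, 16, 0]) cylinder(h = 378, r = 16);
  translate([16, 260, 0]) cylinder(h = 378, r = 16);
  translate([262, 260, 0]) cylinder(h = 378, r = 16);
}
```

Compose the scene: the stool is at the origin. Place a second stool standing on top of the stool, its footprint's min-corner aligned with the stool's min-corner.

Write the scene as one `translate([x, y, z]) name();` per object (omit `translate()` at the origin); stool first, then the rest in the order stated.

stool();
translate([0, 0, 391]) stool_2();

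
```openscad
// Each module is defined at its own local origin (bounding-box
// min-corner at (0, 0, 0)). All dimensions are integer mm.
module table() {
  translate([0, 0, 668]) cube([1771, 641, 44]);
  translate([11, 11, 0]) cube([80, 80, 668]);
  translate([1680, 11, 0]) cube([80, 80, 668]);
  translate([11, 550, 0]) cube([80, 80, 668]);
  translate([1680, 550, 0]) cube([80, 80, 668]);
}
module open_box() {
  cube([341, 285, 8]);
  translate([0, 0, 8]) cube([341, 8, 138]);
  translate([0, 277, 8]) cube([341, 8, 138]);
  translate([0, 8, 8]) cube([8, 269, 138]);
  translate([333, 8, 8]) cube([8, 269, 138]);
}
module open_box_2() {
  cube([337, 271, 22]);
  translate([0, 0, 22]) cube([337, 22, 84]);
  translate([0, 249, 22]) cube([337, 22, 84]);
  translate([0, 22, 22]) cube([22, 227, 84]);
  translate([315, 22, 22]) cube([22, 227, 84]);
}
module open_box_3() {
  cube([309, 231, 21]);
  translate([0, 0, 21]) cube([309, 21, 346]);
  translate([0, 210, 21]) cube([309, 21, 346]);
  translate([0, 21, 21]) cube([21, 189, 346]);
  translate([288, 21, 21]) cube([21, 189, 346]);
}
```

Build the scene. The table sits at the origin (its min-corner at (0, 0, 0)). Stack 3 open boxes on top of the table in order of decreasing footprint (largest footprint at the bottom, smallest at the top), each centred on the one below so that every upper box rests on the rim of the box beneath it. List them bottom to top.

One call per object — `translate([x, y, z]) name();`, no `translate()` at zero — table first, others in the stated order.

table();
translate([715, 178, 712]) open_box();
translate([717, 185, 858]) open_box_2();
translate([731, 205, 964]) open_box_3();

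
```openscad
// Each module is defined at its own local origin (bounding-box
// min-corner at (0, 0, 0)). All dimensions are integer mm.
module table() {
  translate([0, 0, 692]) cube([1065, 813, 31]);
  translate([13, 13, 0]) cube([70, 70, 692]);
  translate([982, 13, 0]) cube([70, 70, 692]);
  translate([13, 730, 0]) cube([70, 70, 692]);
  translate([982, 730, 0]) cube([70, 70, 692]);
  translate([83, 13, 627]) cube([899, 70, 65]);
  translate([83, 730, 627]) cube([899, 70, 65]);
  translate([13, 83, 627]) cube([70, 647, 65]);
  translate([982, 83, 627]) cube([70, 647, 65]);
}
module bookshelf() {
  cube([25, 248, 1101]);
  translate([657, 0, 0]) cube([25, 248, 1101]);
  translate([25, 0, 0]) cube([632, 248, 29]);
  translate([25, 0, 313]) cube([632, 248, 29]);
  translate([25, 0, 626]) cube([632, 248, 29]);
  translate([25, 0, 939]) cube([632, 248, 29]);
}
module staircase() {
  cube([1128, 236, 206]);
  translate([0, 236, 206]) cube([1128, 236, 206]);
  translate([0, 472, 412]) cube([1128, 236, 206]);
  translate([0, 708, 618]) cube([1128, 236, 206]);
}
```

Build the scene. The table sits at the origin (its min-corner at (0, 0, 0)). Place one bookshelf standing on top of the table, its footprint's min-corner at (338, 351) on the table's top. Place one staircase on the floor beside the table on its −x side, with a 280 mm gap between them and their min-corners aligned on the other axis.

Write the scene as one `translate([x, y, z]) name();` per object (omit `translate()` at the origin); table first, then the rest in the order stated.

table();
translate([338, 351, 723]) bookshelf();
translate([-1408, 0, 0]) staircase();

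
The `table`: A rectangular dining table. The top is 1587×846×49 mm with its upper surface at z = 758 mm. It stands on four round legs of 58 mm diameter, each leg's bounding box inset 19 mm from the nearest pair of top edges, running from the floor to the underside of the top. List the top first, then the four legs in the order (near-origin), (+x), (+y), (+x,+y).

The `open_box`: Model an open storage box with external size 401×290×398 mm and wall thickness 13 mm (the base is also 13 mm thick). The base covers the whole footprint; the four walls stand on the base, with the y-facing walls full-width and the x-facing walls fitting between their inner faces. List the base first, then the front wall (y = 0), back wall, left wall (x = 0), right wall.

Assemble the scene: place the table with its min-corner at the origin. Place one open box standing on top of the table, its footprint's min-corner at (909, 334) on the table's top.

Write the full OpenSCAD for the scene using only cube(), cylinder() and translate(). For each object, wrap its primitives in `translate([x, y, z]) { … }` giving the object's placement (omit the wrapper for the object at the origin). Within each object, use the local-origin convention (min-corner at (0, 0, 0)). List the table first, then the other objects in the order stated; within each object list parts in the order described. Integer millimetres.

translate([0, 0, 709]) cube([1587, 846, 49]);
translate([48, 48, 0]) cylinder(h = 709, r = 29);
translate([1539, 48, 0]) cylinder(h = 709, r = 29);
translate([48, 798, 0]) cylinder(h = 709, r = 29);
translate([1539, 798, 0]) cylinder(h = 709, r = 29);
translate([909, 334, 758]) {
  cube([401, 290, 13]);
  translate([0, 0, 13]) cube([401, 13, 385]);
  translate([0, 277, 13]) cube([401, 13, 385]);
  translate([0, 13, 13]) cube([13, 264, 385]);
  translate([388, 13, 13]) cube([13, 264, 385]);
}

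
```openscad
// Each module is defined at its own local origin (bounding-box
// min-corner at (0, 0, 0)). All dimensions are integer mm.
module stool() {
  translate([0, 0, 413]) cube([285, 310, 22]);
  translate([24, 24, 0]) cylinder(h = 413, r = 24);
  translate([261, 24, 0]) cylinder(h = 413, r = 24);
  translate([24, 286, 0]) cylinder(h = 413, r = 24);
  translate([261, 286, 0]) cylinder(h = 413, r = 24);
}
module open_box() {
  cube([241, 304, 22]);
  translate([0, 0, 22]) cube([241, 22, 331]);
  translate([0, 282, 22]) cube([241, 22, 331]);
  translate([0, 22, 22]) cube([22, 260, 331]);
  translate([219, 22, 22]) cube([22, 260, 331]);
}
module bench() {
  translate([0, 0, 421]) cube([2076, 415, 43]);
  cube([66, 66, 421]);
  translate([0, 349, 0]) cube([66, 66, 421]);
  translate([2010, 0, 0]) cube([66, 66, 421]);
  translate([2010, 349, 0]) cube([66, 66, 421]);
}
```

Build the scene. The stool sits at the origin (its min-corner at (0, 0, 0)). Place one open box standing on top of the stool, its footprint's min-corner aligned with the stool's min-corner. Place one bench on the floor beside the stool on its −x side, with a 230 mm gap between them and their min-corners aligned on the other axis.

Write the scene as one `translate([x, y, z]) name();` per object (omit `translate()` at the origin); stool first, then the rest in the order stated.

stool();
translate([0, 0, 435]) open_box();
translate([-2306, 0, 0]) bench();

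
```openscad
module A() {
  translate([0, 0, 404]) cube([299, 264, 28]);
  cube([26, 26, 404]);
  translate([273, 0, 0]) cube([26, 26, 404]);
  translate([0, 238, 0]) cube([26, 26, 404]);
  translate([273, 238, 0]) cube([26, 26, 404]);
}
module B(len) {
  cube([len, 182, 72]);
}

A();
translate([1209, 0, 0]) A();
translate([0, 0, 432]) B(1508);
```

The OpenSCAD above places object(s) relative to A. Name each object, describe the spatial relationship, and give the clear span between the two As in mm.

Second stool starts at x = 1209; first ends at x = 299; clear span = 1209 − 299 = 910 mm.

A is a stool. B is a beam. A beam spans the tops of two stools. The clear span between the two stools is 910 mm.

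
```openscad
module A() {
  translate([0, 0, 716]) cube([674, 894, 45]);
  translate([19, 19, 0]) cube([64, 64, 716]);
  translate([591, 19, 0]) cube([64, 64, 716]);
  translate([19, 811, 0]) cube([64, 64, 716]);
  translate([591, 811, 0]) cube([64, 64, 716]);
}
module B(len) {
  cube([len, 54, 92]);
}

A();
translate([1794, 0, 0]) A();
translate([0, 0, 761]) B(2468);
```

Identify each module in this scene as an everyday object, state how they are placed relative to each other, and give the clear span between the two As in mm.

A is a table. B is a beam. A beam spans the tops of two tables. The clear span between the two tables is 1120 mm.

Second table starts at x = 1794; first ends at x = 674; clear span = 1794 − 674 = 1120 mm.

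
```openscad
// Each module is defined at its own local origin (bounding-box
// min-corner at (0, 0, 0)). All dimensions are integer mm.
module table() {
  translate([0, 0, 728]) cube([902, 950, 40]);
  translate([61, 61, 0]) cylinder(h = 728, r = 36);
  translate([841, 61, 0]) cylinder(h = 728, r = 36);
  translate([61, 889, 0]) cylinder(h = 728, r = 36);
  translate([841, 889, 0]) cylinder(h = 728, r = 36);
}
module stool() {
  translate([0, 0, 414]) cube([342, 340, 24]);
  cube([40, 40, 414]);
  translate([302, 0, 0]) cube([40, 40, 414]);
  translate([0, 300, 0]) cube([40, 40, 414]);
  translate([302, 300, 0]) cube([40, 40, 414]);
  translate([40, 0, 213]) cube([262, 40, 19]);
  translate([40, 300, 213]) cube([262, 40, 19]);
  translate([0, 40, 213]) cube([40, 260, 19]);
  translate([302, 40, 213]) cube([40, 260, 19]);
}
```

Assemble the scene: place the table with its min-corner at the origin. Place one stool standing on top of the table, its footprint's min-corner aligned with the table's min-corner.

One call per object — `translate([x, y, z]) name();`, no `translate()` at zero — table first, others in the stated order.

table();
translate([0, 0, 768]) stool();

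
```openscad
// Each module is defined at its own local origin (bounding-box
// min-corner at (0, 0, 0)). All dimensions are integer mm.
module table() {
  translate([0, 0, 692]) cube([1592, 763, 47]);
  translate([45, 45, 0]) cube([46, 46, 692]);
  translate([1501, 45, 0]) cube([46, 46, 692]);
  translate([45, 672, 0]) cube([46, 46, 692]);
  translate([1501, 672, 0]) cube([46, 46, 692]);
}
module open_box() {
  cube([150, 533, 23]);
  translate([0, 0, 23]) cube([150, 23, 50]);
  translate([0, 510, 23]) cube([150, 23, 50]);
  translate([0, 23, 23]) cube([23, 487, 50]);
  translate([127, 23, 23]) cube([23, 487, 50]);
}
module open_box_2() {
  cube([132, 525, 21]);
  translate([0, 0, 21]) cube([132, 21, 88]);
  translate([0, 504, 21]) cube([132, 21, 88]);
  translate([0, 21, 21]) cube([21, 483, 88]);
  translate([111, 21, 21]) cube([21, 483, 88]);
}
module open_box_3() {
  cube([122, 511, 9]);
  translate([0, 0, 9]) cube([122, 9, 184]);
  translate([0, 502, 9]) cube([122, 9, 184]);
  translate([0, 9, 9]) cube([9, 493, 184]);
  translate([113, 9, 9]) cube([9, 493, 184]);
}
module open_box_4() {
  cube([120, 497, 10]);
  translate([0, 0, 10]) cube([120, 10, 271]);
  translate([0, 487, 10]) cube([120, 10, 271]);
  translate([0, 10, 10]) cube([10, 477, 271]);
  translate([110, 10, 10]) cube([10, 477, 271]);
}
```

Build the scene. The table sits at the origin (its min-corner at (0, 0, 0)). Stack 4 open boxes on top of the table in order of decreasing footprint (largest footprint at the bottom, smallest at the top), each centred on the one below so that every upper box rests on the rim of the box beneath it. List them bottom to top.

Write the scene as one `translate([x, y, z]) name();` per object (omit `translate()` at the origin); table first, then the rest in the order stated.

table();
translate([721, 115, 739]) open_box();
translate([730, 119, 812]) open_box_2();
translate([735, 126, 921]) open_box_3();
translate([736, 133, 1114]) open_box_4();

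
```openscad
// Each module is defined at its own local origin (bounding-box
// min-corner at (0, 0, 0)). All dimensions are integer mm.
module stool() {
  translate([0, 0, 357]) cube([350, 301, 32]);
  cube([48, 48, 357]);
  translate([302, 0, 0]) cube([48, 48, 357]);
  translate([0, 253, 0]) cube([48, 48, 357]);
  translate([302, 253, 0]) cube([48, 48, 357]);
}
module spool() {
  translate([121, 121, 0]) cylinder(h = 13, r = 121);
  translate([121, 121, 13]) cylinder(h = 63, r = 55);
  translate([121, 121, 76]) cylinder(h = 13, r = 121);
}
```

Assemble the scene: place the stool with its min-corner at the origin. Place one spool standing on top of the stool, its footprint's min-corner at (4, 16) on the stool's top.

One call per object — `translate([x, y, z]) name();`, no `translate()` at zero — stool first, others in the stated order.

stool();
translate([4, 16, 389]) spool();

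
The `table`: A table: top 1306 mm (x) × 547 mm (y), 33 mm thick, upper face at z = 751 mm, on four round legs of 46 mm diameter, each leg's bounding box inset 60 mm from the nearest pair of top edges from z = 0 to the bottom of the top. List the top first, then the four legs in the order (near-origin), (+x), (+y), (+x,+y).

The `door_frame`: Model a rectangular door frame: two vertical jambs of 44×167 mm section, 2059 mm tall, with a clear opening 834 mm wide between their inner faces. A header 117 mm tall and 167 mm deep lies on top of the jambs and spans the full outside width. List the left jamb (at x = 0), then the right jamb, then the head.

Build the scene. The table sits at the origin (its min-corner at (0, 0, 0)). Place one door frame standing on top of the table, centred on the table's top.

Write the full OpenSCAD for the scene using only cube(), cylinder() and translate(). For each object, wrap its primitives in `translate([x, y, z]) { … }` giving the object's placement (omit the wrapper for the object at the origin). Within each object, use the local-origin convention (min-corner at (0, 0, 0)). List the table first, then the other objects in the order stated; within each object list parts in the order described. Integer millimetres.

translate([0, 0, 718]) cube([1306, 547, 33]);
translate([83, 83, 0]) cylinder(h = 718, r = 23);
translate([1223, 83, 0]) cylinder(h = 718, r = 23);
translate([83, 464, 0]) cylinder(h = 718, r = 23);
translate([1223, 464, 0]) cylinder(h = 718, r = 23);
translate([192, 190, 751]) {
  cube([44, 167, 2059]);
  translate([878, 0, 0]) cube([44, 167, 2059]);
  translate([0, 0, 2059]) cube([922, 167, 117]);
}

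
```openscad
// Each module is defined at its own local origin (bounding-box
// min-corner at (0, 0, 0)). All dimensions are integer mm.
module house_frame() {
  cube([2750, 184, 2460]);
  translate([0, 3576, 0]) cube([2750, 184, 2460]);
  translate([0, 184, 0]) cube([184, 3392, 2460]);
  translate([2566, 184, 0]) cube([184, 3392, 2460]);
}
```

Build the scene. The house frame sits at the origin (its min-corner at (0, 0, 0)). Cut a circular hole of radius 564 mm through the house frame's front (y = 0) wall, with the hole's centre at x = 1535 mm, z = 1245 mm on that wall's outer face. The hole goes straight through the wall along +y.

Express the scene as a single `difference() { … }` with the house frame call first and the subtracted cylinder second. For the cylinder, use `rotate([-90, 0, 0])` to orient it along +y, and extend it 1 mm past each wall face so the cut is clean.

difference() {
  house_frame();
  translate([1535, -1, 1245]) rotate([-90, 0, 0]) cylinder(h = 186, r = 564);
}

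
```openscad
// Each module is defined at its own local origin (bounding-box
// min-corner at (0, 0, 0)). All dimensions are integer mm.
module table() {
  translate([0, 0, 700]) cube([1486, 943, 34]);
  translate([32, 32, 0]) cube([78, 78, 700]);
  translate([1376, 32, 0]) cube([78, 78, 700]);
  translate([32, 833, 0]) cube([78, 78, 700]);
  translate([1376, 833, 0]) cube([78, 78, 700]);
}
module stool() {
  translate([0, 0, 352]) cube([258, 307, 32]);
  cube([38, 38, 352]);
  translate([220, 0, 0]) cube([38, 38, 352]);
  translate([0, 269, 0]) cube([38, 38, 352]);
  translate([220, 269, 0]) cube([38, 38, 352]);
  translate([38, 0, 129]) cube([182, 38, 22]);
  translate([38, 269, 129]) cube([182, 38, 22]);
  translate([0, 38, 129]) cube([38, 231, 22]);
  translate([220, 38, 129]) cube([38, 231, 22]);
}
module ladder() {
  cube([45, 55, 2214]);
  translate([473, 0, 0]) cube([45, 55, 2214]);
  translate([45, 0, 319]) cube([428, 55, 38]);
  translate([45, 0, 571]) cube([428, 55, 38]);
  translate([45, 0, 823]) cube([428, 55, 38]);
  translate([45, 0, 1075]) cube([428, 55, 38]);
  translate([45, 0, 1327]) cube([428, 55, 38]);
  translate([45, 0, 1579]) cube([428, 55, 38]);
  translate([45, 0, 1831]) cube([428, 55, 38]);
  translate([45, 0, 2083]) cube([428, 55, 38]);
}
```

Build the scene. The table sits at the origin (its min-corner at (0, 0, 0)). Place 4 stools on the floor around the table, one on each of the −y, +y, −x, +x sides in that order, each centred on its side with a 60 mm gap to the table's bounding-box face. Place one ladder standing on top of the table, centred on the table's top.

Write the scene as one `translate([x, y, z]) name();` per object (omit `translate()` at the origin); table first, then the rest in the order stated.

table();
translate([614, -367, 0]) stool();
translate([614, 1003, 0]) stool();
translate([-318, 318, 0]) stool();
translate([1546, 318, 0]) stool();
translate([484, 444, 734]) ladder();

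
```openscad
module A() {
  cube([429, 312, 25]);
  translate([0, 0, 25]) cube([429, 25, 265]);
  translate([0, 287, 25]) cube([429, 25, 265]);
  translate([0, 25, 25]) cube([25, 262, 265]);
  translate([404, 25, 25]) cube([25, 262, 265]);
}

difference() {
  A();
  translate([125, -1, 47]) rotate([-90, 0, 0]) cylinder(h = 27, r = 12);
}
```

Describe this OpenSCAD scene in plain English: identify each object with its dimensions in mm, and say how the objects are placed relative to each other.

A is an open-topped rectangular box: outside dimensions 429×312×290 mm, with a uniform wall and base thickness of 25 mm. The base is a full 429×312 slab on the floor; four walls sit on top of the base. The front and back walls (the −y and +y sides) span the full width; the two side walls fit between them.

The open box has a circular hole of radius 12 mm through its front wall, centred at (x = 125, z = 47).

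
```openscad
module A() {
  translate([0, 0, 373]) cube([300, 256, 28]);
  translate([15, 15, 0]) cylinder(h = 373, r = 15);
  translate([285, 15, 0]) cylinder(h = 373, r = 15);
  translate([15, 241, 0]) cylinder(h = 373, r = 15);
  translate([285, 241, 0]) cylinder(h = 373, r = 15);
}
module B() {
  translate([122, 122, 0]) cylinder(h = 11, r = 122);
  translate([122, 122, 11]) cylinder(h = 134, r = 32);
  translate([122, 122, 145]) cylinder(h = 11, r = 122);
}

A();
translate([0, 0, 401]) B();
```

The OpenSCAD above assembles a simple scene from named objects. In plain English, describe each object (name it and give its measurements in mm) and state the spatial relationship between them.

A is a four-legged stool. The seat is a 300×256×28 mm slab whose top surface is at z = 401 mm; four round legs, each 30 mm in diameter, run from the floor (z = 0) to the underside of the seat, each leg's axis is inset half a diameter from the nearest pair of seat edges (so the leg's bounding box is flush with the corner).

B is a spool: two coaxial disc flanges of radius 122 mm and thickness 11 mm, joined by a core cylinder of radius 32 mm and height 134 mm. The lower flange rests on z = 0 and the three cylinders share a vertical axis.

The spool is on top of the stool.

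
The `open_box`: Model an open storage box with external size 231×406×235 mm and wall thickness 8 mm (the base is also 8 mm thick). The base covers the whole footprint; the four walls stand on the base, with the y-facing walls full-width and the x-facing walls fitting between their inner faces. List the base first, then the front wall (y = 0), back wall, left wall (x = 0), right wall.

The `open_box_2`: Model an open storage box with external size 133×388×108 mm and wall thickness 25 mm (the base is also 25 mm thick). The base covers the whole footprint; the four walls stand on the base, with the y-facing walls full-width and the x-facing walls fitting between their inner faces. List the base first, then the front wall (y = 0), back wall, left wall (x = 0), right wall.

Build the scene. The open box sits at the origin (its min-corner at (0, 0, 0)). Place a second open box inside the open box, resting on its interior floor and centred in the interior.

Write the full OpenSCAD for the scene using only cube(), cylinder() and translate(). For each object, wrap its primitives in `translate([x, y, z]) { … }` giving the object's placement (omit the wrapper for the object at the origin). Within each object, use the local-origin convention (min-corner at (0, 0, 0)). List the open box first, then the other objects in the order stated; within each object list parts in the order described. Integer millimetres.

cube([231, 406, 8]);
translate([0, 0, 8]) cube([231, 8, 227]);
translate([0, 398, 8]) cube([231, 8, 227]);
translate([0, 8, 8]) cube([8, 390, 227]);
translate([223, 8, 8]) cube([8, 390, 227]);
translate([49, 9, 8]) {
  cube([133, 388, 25]);
  translate([0, 0, 25]) cube([133, 25, 83]);
  translate([0, 363, 25]) cube([133, 25, 83]);
  translate([0, 25, 25]) cube([25, 338, 83]);
  translate([108, 25, 25]) cube([25, 338, 83]);
}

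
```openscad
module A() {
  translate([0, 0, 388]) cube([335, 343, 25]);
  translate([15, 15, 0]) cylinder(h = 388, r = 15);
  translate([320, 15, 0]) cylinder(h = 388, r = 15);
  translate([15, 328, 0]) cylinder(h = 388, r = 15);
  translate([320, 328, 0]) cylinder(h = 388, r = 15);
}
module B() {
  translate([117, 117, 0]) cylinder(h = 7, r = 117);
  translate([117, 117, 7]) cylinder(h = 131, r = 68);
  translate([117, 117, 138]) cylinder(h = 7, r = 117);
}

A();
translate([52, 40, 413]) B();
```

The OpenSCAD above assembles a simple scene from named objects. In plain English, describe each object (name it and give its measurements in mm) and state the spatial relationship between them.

A is a four-legged stool. The seat is 335×343 mm, 25 mm thick, top at z = 413 mm. It stands on four round legs, each 30 mm in diameter, from z = 0 to the seat underside, each leg's axis is inset half a diameter from the nearest pair of seat edges (so the leg's bounding box is flush with the corner).

B is a spool: two coaxial disc flanges of radius 117 mm and thickness 7 mm, joined by a core cylinder of radius 68 mm and height 131 mm. The lower flange rests on z = 0 and the three cylinders share a vertical axis.

The spool is on top of the stool.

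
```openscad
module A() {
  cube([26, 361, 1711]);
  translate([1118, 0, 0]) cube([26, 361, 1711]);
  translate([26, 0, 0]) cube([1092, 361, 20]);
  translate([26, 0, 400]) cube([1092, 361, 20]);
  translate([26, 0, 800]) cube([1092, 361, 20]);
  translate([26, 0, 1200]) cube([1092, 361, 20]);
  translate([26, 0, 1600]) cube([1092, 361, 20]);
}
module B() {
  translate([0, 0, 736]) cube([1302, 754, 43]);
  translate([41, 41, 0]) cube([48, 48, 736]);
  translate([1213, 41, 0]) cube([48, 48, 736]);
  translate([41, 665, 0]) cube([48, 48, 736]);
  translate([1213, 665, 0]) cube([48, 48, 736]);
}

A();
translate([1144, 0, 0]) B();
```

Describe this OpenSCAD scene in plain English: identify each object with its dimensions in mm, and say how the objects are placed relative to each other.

A is an open bookshelf. Two side panels, each 26 mm thick, 361 mm deep and 1711 mm tall, stand 1144 mm apart (outside-to-outside). Between them sit 5 shelves, each 20 mm thick and 361 mm deep, spanning the full gap between the sides. The bottom shelf rests on the floor (its underside at z = 0) and the clear gap between one shelf's top and the next shelf's underside is 380 mm.

B is a table with a 1302×754 mm rectangular top, 43 mm thick, top surface at z = 779 mm, supported by four 48×48 mm square legs, each inset 41 mm from the nearest pair of top edges, running from the floor.

The table is against the bookshelf's +x side, with their −y faces flush.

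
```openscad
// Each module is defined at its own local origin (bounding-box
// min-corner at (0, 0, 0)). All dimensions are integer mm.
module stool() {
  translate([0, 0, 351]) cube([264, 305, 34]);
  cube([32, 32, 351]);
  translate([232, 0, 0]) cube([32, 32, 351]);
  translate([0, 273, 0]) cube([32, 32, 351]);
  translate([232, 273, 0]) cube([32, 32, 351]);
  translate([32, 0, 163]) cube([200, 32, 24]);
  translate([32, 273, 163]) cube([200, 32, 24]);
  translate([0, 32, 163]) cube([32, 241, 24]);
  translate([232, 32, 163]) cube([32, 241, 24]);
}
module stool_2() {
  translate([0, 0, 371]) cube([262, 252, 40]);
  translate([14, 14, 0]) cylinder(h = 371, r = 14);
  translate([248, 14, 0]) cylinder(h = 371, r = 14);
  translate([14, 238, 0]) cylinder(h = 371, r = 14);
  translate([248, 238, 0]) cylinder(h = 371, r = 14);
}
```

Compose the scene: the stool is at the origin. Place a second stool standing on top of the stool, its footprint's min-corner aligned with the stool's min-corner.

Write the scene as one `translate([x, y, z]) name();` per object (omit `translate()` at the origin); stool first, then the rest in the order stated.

stool();
translate([0, 0, 385]) stool_2();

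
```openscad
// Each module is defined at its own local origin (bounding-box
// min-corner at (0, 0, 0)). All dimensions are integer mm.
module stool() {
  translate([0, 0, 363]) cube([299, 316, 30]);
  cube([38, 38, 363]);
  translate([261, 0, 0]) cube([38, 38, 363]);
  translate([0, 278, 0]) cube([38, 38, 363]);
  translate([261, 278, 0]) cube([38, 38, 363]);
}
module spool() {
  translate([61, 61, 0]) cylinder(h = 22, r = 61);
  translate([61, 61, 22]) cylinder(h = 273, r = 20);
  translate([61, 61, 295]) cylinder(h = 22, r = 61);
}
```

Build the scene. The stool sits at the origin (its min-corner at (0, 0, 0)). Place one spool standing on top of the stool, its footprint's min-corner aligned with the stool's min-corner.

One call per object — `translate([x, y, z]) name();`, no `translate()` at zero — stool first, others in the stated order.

stool();
translate([0, 0, 393]) spool();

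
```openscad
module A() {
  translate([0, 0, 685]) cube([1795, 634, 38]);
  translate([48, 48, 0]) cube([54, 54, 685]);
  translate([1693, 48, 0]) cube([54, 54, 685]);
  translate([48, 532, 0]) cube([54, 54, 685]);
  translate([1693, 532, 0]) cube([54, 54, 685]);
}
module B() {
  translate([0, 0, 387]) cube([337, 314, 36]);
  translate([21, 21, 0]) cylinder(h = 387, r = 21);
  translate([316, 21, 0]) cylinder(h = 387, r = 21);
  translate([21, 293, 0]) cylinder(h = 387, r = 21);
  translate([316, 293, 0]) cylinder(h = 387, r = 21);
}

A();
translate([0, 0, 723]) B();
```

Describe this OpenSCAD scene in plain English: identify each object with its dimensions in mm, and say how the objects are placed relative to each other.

A is a table: top 1795 mm (x) × 634 mm (y), 38 mm thick, upper face at z = 723 mm, on four 54×54 mm square legs, each inset 48 mm from the nearest pair of top edges, running from z = 0 to the bottom of the top.

B is a four-legged stool. The seat is a 337×314×36 mm slab whose top surface is at z = 423 mm; four round legs, each 42 mm in diameter, run from the floor (z = 0) to the underside of the seat, each leg's axis is inset half a diameter from the nearest pair of seat edges (so the leg's bounding box is flush with the corner).

The stool is on top of the table.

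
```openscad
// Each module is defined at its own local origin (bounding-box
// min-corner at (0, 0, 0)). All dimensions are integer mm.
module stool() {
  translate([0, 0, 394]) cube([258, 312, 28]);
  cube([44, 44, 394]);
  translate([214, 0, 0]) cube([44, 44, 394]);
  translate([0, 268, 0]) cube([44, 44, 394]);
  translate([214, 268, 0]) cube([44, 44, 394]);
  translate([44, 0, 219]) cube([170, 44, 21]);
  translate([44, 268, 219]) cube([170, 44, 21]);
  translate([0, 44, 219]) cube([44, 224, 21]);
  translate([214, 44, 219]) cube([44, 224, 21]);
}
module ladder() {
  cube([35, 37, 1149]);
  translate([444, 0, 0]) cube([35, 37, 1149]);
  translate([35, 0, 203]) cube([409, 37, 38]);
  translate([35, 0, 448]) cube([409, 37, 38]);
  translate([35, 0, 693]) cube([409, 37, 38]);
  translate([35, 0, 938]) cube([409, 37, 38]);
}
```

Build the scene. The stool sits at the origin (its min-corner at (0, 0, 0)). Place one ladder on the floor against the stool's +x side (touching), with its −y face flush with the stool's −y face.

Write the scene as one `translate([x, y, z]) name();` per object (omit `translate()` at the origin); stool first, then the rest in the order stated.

stool();
translate([258, 0, 0]) ladder();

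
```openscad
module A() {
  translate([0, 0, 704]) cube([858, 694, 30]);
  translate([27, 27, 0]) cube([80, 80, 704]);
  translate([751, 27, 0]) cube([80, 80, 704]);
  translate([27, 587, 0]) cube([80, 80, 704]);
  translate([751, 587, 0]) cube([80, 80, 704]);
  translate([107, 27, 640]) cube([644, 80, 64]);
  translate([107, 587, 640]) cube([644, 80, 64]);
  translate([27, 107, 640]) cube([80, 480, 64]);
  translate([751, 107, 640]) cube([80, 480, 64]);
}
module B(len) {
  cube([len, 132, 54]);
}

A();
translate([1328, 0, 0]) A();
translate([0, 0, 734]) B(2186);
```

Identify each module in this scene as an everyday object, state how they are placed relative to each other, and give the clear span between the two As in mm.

Second table starts at x = 1328; first ends at x = 858; clear span = 1328 − 858 = 470 mm.

A is a table. B is a beam. A beam spans the tops of two tables. The clear span between the two tables is 470 mm.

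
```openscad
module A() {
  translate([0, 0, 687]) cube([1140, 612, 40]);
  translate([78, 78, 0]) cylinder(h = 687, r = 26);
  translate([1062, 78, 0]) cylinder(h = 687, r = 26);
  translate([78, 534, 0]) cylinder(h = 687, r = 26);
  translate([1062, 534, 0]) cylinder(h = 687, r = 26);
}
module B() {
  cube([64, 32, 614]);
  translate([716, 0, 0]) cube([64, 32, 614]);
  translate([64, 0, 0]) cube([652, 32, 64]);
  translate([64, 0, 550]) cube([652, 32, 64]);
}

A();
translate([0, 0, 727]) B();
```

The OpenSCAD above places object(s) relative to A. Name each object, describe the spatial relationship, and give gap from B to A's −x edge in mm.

The picture frame's min-x is at 0; the table's min-x is 0; gap = 0 mm.

A is a table. B is a picture frame. The picture frame is on top of the table. The gap from the picture frame to the table's −x edge is 0 mm.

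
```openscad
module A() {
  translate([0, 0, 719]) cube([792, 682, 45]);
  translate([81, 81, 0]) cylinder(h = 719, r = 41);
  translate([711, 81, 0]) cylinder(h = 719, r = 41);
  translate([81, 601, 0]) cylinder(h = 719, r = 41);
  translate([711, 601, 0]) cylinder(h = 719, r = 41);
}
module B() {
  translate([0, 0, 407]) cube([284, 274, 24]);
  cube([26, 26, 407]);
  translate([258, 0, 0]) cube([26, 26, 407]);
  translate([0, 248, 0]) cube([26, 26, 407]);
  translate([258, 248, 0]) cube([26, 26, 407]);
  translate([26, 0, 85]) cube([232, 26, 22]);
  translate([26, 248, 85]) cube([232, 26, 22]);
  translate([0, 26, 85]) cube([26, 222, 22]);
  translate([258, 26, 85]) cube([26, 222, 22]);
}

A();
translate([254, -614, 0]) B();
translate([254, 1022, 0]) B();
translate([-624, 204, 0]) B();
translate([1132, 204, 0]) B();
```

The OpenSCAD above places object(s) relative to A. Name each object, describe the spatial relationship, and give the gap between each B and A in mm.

Each stool's nearest face is 340 mm from the table's bounding box.

A is a table. B is a stool. Four stools sit around the table at the −y, +y, −x, +x sides. The gap between each stool and the table is 340 mm.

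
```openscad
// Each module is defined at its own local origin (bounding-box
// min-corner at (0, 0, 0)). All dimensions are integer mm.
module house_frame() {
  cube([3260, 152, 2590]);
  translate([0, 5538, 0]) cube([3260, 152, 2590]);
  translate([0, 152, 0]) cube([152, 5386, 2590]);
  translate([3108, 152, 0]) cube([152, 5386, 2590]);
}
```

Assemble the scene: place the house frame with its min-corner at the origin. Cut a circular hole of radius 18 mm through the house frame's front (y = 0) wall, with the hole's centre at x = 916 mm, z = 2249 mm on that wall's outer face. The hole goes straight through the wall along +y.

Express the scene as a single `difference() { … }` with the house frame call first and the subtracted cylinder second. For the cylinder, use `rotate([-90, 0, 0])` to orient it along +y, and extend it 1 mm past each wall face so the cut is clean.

difference() {
  house_frame();
  translate([916, -1, 2249]) rotate([-90, 0, 0]) cylinder(h = 154, r = 18);
}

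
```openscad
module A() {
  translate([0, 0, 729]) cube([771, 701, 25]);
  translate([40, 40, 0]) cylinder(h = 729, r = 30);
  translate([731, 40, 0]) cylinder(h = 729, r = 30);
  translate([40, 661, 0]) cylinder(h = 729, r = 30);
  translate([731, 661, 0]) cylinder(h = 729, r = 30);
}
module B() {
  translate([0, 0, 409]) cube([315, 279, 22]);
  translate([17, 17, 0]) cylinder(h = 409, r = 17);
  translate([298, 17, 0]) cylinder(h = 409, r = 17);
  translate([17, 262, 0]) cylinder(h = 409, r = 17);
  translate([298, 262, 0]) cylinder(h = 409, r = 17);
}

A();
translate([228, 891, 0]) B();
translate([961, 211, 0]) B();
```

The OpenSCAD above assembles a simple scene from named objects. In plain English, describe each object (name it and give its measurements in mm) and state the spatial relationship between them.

A is a table: top 771 mm (x) × 701 mm (y), 25 mm thick, upper face at z = 754 mm, on four round legs of 60 mm diameter, each leg's bounding box inset 10 mm from the nearest pair of top edges, running from z = 0 to the bottom of the top.

B is a four-legged stool. The seat is 315×279 mm, 22 mm thick, top at z = 431 mm. It stands on four round legs, each 34 mm in diameter, from z = 0 to the seat underside, each leg's axis is inset half a diameter from the nearest pair of seat edges (so the leg's bounding box is flush with the corner).

Two stools sit around the table at the +y, +x sides.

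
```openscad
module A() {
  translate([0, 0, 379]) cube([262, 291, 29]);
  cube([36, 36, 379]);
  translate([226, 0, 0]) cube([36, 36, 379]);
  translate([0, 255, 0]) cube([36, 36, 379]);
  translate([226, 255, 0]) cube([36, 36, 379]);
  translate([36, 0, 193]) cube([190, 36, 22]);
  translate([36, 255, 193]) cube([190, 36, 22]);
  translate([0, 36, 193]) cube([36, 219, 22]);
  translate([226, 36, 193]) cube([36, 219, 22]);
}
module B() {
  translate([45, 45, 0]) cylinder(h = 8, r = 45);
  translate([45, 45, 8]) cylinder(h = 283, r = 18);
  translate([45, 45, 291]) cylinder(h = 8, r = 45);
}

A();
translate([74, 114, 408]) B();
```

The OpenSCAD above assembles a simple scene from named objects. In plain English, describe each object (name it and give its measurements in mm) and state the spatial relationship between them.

A is a four-legged stool. The seat is 262×291 mm, 29 mm thick, top at z = 408 mm. It stands on four square legs, each 36×36 mm in cross-section, from z = 0 to the seat underside, each flush with a corner of the seat. Four stretchers, 36 mm wide and 22 mm tall, connect adjacent legs with their undersides at z = 193 mm, each running between the inner faces of the legs it joins and aligned with the legs' outer faces on the other axis.

B is a spool: two coaxial disc flanges of radius 45 mm and thickness 8 mm, joined by a core cylinder of radius 18 mm and height 283 mm. The lower flange rests on z = 0 and the three cylinders share a vertical axis.

The spool is on top of the stool.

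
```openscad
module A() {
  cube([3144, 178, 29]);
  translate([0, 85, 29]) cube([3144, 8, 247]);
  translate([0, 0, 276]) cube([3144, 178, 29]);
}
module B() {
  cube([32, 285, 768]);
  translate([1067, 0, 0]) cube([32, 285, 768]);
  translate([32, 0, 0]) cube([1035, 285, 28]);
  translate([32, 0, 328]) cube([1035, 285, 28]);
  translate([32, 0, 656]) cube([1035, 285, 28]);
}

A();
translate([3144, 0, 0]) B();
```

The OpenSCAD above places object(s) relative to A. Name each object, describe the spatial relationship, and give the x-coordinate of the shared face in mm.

A is an I-beam. B is a bookshelf. The bookshelf is against the I-beam's +x side, with their −y faces flush. The x-coordinate of the shared face is 3144 mm.

The I-beam's +x face and the bookshelf's −x face are both at x = 3144 mm.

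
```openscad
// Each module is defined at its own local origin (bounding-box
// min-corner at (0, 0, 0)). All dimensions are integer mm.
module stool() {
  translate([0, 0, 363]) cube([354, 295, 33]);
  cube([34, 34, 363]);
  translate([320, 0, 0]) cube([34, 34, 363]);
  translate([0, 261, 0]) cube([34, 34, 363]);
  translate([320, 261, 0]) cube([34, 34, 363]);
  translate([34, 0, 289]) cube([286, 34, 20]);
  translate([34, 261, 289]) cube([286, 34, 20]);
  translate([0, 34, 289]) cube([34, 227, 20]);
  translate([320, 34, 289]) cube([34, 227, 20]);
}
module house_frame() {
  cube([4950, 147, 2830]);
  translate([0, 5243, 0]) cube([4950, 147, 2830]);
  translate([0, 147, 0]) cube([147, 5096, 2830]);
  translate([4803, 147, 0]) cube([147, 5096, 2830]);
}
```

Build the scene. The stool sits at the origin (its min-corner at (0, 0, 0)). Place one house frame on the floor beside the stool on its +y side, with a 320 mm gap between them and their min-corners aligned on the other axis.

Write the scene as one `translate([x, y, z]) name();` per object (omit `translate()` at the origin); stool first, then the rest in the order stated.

stool();
translate([0, 615, 0]) house_frame();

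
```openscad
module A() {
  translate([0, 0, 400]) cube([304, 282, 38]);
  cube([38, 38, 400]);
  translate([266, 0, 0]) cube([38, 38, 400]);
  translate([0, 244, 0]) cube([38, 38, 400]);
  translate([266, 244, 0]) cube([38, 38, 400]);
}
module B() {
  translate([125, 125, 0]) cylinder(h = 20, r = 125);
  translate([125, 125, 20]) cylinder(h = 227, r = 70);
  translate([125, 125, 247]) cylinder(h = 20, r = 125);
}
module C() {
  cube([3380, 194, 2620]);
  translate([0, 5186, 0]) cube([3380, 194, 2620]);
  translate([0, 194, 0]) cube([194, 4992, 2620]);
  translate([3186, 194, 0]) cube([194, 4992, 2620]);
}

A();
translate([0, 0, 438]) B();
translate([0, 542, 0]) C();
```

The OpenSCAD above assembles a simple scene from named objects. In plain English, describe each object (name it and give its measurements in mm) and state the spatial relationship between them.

A is a four-legged stool. The seat is 304×282 mm, 38 mm thick, top at z = 438 mm. It stands on four square legs, each 38×38 mm in cross-section, from z = 0 to the seat underside, each flush with a corner of the seat.

B is a spool: two coaxial disc flanges of radius 125 mm and thickness 20 mm, joined by a core cylinder of radius 70 mm and height 227 mm. The lower flange rests on z = 0 and the three cylinders share a vertical axis.

C is a box-shaped house frame (walls only): outside footprint 3380×5380 mm, wall height 2620 mm, wall thickness 194 mm. The two y-facing walls run the full x-width; the two x-facing walls fit between the inner faces of the y-facing walls.

The spool is on top of the stool. The house frame is on the floor beside the stool on its +y side.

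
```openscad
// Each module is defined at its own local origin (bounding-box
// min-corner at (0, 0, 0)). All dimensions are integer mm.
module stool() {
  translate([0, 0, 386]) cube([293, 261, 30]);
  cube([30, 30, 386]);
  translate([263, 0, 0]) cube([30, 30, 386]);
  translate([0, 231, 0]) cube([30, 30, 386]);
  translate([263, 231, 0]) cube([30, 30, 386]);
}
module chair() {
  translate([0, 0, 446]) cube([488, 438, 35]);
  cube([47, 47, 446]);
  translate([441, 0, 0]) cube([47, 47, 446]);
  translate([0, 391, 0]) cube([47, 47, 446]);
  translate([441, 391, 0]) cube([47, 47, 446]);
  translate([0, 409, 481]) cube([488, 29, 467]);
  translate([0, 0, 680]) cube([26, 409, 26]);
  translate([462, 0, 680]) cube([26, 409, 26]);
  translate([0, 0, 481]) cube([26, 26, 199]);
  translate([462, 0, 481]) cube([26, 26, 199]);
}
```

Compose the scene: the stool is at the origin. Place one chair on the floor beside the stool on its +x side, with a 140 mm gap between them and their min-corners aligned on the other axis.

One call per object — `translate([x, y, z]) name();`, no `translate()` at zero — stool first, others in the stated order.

stool();
translate([433, 0, 0]) chair();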